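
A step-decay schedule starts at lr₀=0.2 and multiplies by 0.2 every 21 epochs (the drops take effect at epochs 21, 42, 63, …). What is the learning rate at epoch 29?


n_drops = ⌊29/21⌋ = 1
lr = 0.2·0.2^1 = 0.2·0.2 = 0.04

0.04


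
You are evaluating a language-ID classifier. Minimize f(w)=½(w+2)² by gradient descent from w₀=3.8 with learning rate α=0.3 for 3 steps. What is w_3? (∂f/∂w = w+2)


step 1: grad = 3.8+2 = 5.8; w = 3.8 - 0.3·(5.8) = 2.06
step 2: grad = 2.06+2 = 4.06; w = 2.06 - 0.3·(4.06) = 0.842
step 3: grad = 0.842+2 = 2.842; w = 0.842 - 0.3·(2.842) = -0.0106

-0.0106


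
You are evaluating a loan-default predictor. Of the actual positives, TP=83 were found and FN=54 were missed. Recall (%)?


Recall = TP/(TP+FN)
= 83/(83+54)
= 83/137 = 60.58%

60.58%


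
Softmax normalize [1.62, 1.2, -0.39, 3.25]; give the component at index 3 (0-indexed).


Exponentials: e^1.62=5.0531, e^1.2=3.3201, e^-0.39=0.6771, e^3.25=25.7903
Sum = 34.8406
Softmax = [0.145, 0.0953, 0.0194, 0.7402]
p[3] = 25.7903/34.8406 = 0.7402

0.7402


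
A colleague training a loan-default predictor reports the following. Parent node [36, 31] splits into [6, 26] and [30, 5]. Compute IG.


Parent = [36, 31], H_parent = 0.996
H_left = 0.6962 (n=32), H_right = 0.5917 (n=35)
H_children = (32/67)·0.6962 + (35/67)·0.5917 = 0.6416
IG = 0.996 - 0.6416 = 0.3544

0.3544


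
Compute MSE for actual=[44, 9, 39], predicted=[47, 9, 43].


Squared errors: (44-47)²=9, (9-9)²=0, (39-43)²=16
Sum = 25
MSE = 25/3 = 25/3

25/3


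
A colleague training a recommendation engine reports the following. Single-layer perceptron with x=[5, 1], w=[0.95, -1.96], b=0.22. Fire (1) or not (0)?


z = (5)·(0.95) + (1)·(-1.96) + 0.22
  = 3.01
step(z) = 1 (z≥0)

1


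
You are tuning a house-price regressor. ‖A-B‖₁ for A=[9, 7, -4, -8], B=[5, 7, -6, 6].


d = |9-5| + |7-7| + |-4+ 6| + |-8-6|
  = 4 + 0 + 2 + 14
  = 20

20


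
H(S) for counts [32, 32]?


Probabilities: [32/64, 32/64] ≈ [0.5, 0.5]
H = -((32/64)·log₂(32/64) + (32/64)·log₂(32/64))
  = 1.0 bits

1.0 bits


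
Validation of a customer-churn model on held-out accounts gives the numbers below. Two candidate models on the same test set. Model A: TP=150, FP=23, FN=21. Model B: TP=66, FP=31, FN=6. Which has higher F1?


Model A: P=150/173=0.8671, R=150/171=0.8772, F1=2PR/(P+R)=2TP/(2TP+FP+FN)=300/344=0.8721
Model B: P=66/97=0.6804, R=66/72=0.9167, F1=2PR/(P+R)=2TP/(2TP+FP+FN)=132/169=0.7811
0.8721 > 0.7811 → Model A

Model A


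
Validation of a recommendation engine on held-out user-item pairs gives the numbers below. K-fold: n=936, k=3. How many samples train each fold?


Fold size = 936/3 = 312
Training per fold = 936 - 312 = 624

624


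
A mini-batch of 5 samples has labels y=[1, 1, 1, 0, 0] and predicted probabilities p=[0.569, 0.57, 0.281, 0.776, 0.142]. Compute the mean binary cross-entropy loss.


L[0] = -ln(0.569) = 0.5639
L[1] = -ln(0.57) = 0.5621
L[2] = -ln(0.281) = 1.2694
L[3] = -ln(1-0.776) = -ln(0.224) = 1.4961
L[4] = -ln(1-0.142) = -ln(0.858) = 0.1532
mean = (0.5639 + 0.5621 + 1.2694 + 1.4961 + 0.1532)/5 = 0.8089

0.8089


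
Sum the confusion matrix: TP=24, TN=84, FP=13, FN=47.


Total = TP + TN + FP + FN
= 24 + 84 + 13 + 47
= 168
(Predicted positive: 37, predicted negative: 131)

168


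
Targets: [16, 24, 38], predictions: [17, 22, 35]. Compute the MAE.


Absolute errors: |16-17|=1, |24-22|=2, |38-35|=3
Sum = 6
MAE = 6/3 = 2

2


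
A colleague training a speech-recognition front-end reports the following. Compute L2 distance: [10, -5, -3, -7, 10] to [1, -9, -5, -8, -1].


d = √((10-1)² + (-5+ 9)² + (-3+ 5)² + (-7+ 8)² + (10+ 1)²)
  = √(81 + 16 + 4 + 1 + 121)
  = √223 = 14.9332

14.9332


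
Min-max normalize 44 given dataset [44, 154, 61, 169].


min=44, max=169
(44-44)/(169-44) = 0/125 = 0.0

0.0


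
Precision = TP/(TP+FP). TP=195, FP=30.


Precision = TP/(TP+FP)
= 195/(195+30)
= 195/225 = 86.67%

86.67%


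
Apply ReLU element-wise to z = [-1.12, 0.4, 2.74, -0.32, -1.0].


ReLU(-1.12) = max(0, -1.12) = 0.0
ReLU(0.4) = max(0, 0.4) = 0.4
ReLU(2.74) = max(0, 2.74) = 2.74
ReLU(-0.32) = max(0, -0.32) = 0.0
ReLU(-1.0) = max(0, -1.0) = 0.0
result = [0.0, 0.4, 2.74, 0.0, 0.0]

[0.0, 0.4, 2.74, 0.0, 0.0]


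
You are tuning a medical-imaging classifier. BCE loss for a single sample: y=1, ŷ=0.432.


BCE = -[y·ln(p) + (1-y)·ln(1-p)]
= -1·ln(0.432) - 0
= -ln(0.432) = 0.8393

0.8393


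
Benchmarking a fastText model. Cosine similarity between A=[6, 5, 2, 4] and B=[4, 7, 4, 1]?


A·B = 6·4 + 5·7 + 2·4 + 4·1 = 71
‖A‖ = √81 = 9, ‖B‖ = √82 = 9.0554
cos = 71/(√81·√82) = 71/√6642 = 0.8712

0.8712


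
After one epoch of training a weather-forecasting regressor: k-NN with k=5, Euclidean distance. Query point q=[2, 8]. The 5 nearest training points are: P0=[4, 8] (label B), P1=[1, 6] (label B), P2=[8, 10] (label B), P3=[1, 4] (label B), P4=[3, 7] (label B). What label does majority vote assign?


d(q,P0) = 2.0  (label B)
d(q,P1) = 2.2361  (label B)
d(q,P2) = 6.3246  (label B)
d(q,P3) = 4.1231  (label B)
d(q,P4) = 1.4142  (label B)
Votes: A=0, B=5
Majority → B

B


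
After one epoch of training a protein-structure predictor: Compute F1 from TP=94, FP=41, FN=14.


Precision = 94/135 = 0.6963
Recall = 94/108 = 0.8704
F1 = 2·P·R/(P+R) = 2·TP/(2·TP+FP+FN) = 188/(188+41+14) = 188/243 = 0.7737

0.7737


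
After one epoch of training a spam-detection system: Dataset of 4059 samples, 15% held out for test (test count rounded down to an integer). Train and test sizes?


Test = ⌊4059·15/100⌋ = 608
Train = 4059 - 608 = 3451

Train: 3451, Test: 608


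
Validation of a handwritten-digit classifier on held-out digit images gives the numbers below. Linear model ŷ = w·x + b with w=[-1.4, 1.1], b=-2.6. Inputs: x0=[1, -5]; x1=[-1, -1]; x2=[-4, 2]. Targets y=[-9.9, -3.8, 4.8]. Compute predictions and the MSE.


ŷ0 = (-1.4)·(1) + (1.1)·(-5) - 2.6 = -9.5
ŷ1 = (-1.4)·(-1) + (1.1)·(-1) - 2.6 = -2.3
ŷ2 = (-1.4)·(-4) + (1.1)·(2) - 2.6 = 5.2
errors² = [0.16, 2.25, 0.16]
MSE = 2.5700/3 = 0.8567

0.8567


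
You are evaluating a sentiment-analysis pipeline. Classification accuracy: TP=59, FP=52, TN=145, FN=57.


Accuracy = (TP+TN)/(TP+TN+FP+FN)
= (59+145)/(313)
= 204/313 = 65.18%

65.18%


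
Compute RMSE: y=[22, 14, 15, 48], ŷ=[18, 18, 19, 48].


MSE = 48/4 = 12
RMSE = √(48/4) = 3.4641

3.4641


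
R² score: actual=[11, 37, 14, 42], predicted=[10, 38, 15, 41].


ȳ = 26
SS_res = Σ(y-ŷ)² = 4
SS_tot = Σ(y-ȳ)² = 746
R² = 1 - SS_res/SS_tot = 1 - 0.0054 = 0.9946

0.9946


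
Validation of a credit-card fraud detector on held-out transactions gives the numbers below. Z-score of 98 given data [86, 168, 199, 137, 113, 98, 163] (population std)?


μ = 137.7143, σ = 38.1265
z = (98 - 137.7143)/38.1265 = -1.0416

-1.0416


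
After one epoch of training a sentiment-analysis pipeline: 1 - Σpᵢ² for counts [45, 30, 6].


Probabilities: [45/81, 30/81, 6/81] ≈ [0.5556, 0.3704, 0.0741]
Σpᵢ² = (2025 + 900 + 36)/81² = 2961/6561
Gini = 1 - Σpᵢ² = 1 - 2961/6561 = 0.5487

0.5487


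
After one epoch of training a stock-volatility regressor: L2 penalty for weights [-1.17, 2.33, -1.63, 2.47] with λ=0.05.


‖w‖₂² = (-1.17)² + (2.33)² + (-1.63)² + (2.47)²
     = 1.3689 + 5.4289 + 2.6569 + 6.1009
     = 15.5556
λ·‖w‖₂² = 0.05·15.5556 = 0.77778

0.77778


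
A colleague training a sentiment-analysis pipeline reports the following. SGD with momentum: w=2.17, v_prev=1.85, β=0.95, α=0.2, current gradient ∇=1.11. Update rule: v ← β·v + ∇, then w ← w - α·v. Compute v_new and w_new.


v_new = 0.95·1.85 + 1.11 = 1.7575 + 1.11 = 2.8675
w_new = 2.17 - 0.2·2.8675 = 2.17 - 0.5735 = 1.5965

v_new=2.8675, w_new=1.5965


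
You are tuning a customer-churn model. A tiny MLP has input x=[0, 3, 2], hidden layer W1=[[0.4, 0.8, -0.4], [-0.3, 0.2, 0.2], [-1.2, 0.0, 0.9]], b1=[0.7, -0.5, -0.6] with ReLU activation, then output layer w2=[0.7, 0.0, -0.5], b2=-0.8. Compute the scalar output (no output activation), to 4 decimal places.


z1[0] = (0.4)·(0) + (0.8)·(3) + (-0.4)·(2) + 0.7 = 2.3
z1[1] = (-0.3)·(0) + (0.2)·(3) + (0.2)·(2) - 0.5 = 0.5
z1[2] = (-1.2)·(0) + (0.0)·(3) + (0.9)·(2) - 0.6 = 1.2
h = ReLU(z1) = [2.3, 0.5, 1.2]
output = (0.7)·(2.3) + (0.0)·(0.5) + (-0.5)·(1.2) - 0.8 = 0.21

0.21


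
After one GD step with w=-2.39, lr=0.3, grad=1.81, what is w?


w_new = w - α·∇
= -2.39 - 0.3·1.81
= -2.39 - 0.543
= -2.933

-2.933


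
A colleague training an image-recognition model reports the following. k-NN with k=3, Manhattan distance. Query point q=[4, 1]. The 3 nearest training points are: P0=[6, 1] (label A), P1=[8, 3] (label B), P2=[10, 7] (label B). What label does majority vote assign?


d(q,P0) = 2  (label A)
d(q,P1) = 6  (label B)
d(q,P2) = 12  (label B)
Votes: A=1, B=2
Majority → B

B


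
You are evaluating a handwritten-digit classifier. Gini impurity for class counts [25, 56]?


Probabilities: [25/81, 56/81] ≈ [0.3086, 0.6914]
Σpᵢ² = (625 + 3136)/81² = 3761/6561
Gini = 1 - Σpᵢ² = 1 - 3761/6561 = 0.4268

0.4268


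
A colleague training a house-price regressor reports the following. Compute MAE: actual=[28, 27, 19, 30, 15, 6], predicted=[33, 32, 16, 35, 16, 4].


Absolute errors: |28-33|=5, |27-32|=5, |19-16|=3, |30-35|=5, |15-16|=1, |6-4|=2
Sum = 21
MAE = 21/6 = 7/2

7/2


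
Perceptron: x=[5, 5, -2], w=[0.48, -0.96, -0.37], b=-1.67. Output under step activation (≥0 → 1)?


z = (5)·(0.48) + (5)·(-0.96) + (-2)·(-0.37) - 1.67
  = -3.33
step(z) = 0 (z<0)

0


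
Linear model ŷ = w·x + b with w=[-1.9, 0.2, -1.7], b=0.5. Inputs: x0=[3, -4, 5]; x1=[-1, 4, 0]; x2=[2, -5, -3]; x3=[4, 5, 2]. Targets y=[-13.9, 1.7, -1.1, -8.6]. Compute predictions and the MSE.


ŷ0 = (-1.9)·(3) + (0.2)·(-4) + (-1.7)·(5) + 0.5 = -14.5
ŷ1 = (-1.9)·(-1) + (0.2)·(4) + (-1.7)·(0) + 0.5 = 3.2
ŷ2 = (-1.9)·(2) + (0.2)·(-5) + (-1.7)·(-3) + 0.5 = 0.8
ŷ3 = (-1.9)·(4) + (0.2)·(5) + (-1.7)·(2) + 0.5 = -9.5
errors² = [0.36, 2.25, 3.61, 0.81]
MSE = 7.0300/4 = 1.7575

1.7575


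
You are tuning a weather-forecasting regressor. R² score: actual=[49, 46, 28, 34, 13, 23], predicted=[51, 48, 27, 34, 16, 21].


ȳ = 32.1667
SS_res = Σ(y-ŷ)² = 22
SS_tot = Σ(y-ȳ)² = 946.83
R² = 1 - SS_res/SS_tot = 1 - 0.0232 = 0.9768

0.9768


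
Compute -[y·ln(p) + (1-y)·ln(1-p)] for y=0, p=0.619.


BCE = -[y·ln(p) + (1-y)·ln(1-p)]
= -0 - 1·ln(1-0.619)
= -ln(0.381) = 0.965

0.965


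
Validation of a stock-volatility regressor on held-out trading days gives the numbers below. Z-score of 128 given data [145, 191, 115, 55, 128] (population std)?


μ = 126.8, σ = 44.1561
z = (128 - 126.8)/44.1561 = 0.0272

0.0272


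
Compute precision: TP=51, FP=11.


Precision = TP/(TP+FP)
= 51/(51+11)
= 51/62 = 82.26%

82.26%


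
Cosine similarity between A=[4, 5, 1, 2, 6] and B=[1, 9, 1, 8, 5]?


A·B = 4·1 + 5·9 + 1·1 + 2·8 + 6·5 = 96
‖A‖ = √82 = 9.0554, ‖B‖ = √172 = 13.1149
cos = 96/(√82·√172) = 96/√14104 = 0.8084

0.8084


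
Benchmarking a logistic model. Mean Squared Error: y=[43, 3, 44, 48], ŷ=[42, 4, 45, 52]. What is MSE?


Squared errors: (43-42)²=1, (3-4)²=1, (44-45)²=1, (48-52)²=16
Sum = 19
MSE = 19/4 = 19/4

19/4


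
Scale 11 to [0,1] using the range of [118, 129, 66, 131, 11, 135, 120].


min=11, max=135
(11-11)/(135-11) = 0/124 = 0.0

0.0


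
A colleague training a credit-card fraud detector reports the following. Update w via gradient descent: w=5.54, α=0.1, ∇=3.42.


w_new = w - α·∇
= 5.54 - 0.1·3.42
= 5.54 - 0.342
= 5.198

5.198


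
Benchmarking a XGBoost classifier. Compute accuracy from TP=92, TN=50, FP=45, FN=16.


Accuracy = (TP+TN)/(TP+TN+FP+FN)
= (92+50)/(203)
= 142/203 = 69.95%

69.95%


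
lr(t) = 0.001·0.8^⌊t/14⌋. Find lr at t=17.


n_drops = ⌊17/14⌋ = 1
lr = 0.001·0.8^1 = 0.001·0.8 = 0.0008

0.0008


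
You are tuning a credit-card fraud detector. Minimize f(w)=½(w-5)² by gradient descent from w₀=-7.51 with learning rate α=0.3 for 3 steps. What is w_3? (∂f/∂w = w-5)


step 1: grad = -7.51-5 = -12.51; w = -7.51 - 0.3·(-12.51) = -3.757
step 2: grad = -3.757-5 = -8.757; w = -3.757 - 0.3·(-8.757) = -1.1299
step 3: grad = -1.1299-5 = -6.1299; w = -1.1299 - 0.3·(-6.1299) = 0.70907

0.70907


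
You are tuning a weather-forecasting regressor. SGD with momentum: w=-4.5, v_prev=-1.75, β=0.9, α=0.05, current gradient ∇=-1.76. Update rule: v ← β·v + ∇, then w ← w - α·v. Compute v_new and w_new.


v_new = 0.9·-1.75 - 1.76 = -1.575 - 1.76 = -3.335
w_new = -4.5 - 0.05·-3.335 = -4.5 + 0.16675 = -4.33325

v_new=-3.335, w_new=-4.33325


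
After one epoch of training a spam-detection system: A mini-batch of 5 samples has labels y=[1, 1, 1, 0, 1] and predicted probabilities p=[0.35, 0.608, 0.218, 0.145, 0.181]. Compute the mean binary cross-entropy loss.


L[0] = -ln(0.35) = 1.0498
L[1] = -ln(0.608) = 0.4976
L[2] = -ln(0.218) = 1.5233
L[3] = -ln(1-0.145) = -ln(0.855) = 0.1567
L[4] = -ln(0.181) = 1.7093
mean = (1.0498 + 0.4976 + 1.5233 + 0.1567 + 1.7093)/5 = 0.9873

0.9873


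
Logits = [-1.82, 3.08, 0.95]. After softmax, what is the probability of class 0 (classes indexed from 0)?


Exponentials: e^-1.82=0.162, e^3.08=21.7584, e^0.95=2.5857
Sum = 24.5061
Softmax = [0.0066, 0.8879, 0.1055]
p[0] = 0.162/24.5061 = 0.0066

0.0066


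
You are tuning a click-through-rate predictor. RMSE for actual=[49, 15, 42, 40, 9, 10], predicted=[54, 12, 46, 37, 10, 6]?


MSE = 76/6 = 12.6667
RMSE = √(76/6) = 3.559

3.559


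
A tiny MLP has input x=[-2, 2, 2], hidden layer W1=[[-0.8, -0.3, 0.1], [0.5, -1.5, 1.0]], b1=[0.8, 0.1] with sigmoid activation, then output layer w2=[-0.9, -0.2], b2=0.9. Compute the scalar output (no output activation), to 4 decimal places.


z1[0] = (-0.8)·(-2) + (-0.3)·(2) + (0.1)·(2) + 0.8 = 2.0
z1[1] = (0.5)·(-2) + (-1.5)·(2) + (1.0)·(2) + 0.1 = -1.9
h = sigmoid(z1) = [0.8808, 0.1301]
output = (-0.9)·(0.8808) + (-0.2)·(0.1301) + 0.9 = 0.0813

0.0813


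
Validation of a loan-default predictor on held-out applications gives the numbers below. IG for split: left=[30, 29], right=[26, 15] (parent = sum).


Parent = [56, 44], H_parent = 0.9896
H_left = 0.9998 (n=59), H_right = 0.9474 (n=41)
H_children = (59/100)·0.9998 + (41/100)·0.9474 = 0.9783
IG = 0.9896 - 0.9783 = 0.0113

0.0113


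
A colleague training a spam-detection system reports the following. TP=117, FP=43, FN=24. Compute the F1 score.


Precision = 117/160 = 0.7312
Recall = 117/141 = 0.8298
F1 = 2·P·R/(P+R) = 2·TP/(2·TP+FP+FN) = 234/(234+43+24) = 234/301 = 0.7774

0.7774


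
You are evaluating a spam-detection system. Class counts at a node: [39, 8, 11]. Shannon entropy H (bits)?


Probabilities: [39/58, 8/58, 11/58] ≈ [0.6724, 0.1379, 0.1897]
H = -((39/58)·log₂(39/58) + (8/58)·log₂(8/58) + (11/58)·log₂(11/58))
  = 1.2341 bits

1.2341 bits


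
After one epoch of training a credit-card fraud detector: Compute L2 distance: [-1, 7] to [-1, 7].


d = √((-1+ 1)² + (7-7)²)
  = √(0 + 0)
  = √0 = 0.0

0.0


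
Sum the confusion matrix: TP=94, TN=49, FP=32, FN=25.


Total = TP + TN + FP + FN
= 94 + 49 + 32 + 25
= 200
(Predicted positive: 126, predicted negative: 74)

200


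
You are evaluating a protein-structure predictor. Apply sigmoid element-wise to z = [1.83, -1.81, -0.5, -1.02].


σ(1.83) = 1/(1+e^-1.83) = 0.8618
σ(-1.81) = 1/(1+e^1.81) = 0.1406
σ(-0.5) = 1/(1+e^0.5) = 0.3775
σ(-1.02) = 1/(1+e^1.02) = 0.265
result = [0.8618, 0.1406, 0.3775, 0.265]

[0.8618, 0.1406, 0.3775, 0.265]


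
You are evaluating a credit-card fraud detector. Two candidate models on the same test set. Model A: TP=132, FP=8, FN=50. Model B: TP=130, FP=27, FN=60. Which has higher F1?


Model A: P=132/140=0.9429, R=132/182=0.7253, F1=2PR/(P+R)=2TP/(2TP+FP+FN)=264/322=0.8199
Model B: P=130/157=0.828, R=130/190=0.6842, F1=2PR/(P+R)=2TP/(2TP+FP+FN)=260/347=0.7493
0.8199 > 0.7493 → Model A

Model A


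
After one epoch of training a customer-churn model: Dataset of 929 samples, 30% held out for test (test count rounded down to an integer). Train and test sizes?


Test = ⌊929·30/100⌋ = 278
Train = 929 - 278 = 651

Train: 651, Test: 278


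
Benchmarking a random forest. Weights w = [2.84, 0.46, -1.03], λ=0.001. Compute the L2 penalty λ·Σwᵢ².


‖w‖₂² = (2.84)² + (0.46)² + (-1.03)²
     = 8.0656 + 0.2116 + 1.0609
     = 9.3381
λ·‖w‖₂² = 0.001·9.3381 = 0.009338

0.009338


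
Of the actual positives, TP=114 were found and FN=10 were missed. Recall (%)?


Recall = TP/(TP+FN)
= 114/(114+10)
= 114/124 = 91.94%

91.94%


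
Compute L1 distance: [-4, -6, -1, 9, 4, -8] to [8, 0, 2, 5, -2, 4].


d = |-4-8| + |-6-0| + |-1-2| + |9-5| + |4+ 2| + |-8-4|
  = 12 + 6 + 3 + 4 + 6 + 12
  = 43

43


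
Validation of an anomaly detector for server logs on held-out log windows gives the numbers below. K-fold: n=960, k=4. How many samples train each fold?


Fold size = 960/4 = 240
Training per fold = 960 - 240 = 720

720


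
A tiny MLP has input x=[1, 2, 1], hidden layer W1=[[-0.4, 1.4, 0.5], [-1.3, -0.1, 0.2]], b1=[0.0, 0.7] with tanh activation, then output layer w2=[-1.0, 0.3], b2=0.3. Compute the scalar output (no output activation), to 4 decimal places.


z1[0] = (-0.4)·(1) + (1.4)·(2) + (0.5)·(1) + 0.0 = 2.9
z1[1] = (-1.3)·(1) + (-0.1)·(2) + (0.2)·(1) + 0.7 = -0.6
h = tanh(z1) = [0.994, -0.537]
output = (-1.0)·(0.994) + (0.3)·(-0.537) + 0.3 = -0.8551

-0.8551


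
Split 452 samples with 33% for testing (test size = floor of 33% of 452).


Test = ⌊452·33/100⌋ = 149
Train = 452 - 149 = 303

Train: 303, Test: 149


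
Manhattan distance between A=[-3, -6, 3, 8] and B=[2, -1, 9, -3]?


d = |-3-2| + |-6+ 1| + |3-9| + |8+ 3|
  = 5 + 5 + 6 + 11
  = 27

27


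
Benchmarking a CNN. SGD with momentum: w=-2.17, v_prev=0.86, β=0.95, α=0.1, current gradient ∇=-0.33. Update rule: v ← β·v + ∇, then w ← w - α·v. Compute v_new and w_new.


v_new = 0.95·0.86 - 0.33 = 0.817 - 0.33 = 0.487
w_new = -2.17 - 0.1·0.487 = -2.17 - 0.0487 = -2.2187

v_new=0.487, w_new=-2.2187


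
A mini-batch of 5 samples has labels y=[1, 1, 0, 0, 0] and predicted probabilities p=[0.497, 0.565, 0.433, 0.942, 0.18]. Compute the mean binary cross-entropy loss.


L[0] = -ln(0.497) = 0.6992
L[1] = -ln(0.565) = 0.5709
L[2] = -ln(1-0.433) = -ln(0.567) = 0.5674
L[3] = -ln(1-0.942) = -ln(0.058) = 2.8473
L[4] = -ln(1-0.18) = -ln(0.82) = 0.1985
mean = (0.6992 + 0.5709 + 0.5674 + 2.8473 + 0.1985)/5 = 0.9767

0.9767


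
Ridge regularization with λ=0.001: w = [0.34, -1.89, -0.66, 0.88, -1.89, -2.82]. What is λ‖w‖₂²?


‖w‖₂² = (0.34)² + (-1.89)² + (-0.66)² + (0.88)² + (-1.89)² + (-2.82)²
     = 0.1156 + 3.5721 + 0.4356 + 0.7744 + 3.5721 + 7.9524
     = 16.4222
λ·‖w‖₂² = 0.001·16.4222 = 0.016422

0.016422


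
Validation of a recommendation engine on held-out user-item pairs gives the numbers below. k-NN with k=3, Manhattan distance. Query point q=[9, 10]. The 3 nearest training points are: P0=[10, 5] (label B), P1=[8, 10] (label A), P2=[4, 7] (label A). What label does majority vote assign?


d(q,P0) = 6  (label B)
d(q,P1) = 1  (label A)
d(q,P2) = 8  (label A)
Votes: A=2, B=1
Majority → A

A


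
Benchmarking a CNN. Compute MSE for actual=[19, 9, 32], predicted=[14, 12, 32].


Squared errors: (19-14)²=25, (9-12)²=9, (32-32)²=0
Sum = 34
MSE = 34/3 = 34/3

34/3


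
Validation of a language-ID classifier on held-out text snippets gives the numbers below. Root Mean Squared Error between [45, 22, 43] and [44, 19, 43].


MSE = 10/3 = 3.3333
RMSE = √(10/3) = 1.8257

1.8257


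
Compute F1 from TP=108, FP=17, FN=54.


Precision = 108/125 = 0.864
Recall = 108/162 = 0.6667
F1 = 2·P·R/(P+R) = 2·TP/(2·TP+FP+FN) = 216/(216+17+54) = 216/287 = 0.7526

0.7526


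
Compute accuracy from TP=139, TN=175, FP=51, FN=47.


Accuracy = (TP+TN)/(TP+TN+FP+FN)
= (139+175)/(412)
= 314/412 = 76.21%

76.21%


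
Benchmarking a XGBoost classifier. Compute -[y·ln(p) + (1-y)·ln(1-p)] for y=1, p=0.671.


BCE = -[y·ln(p) + (1-y)·ln(1-p)]
= -1·ln(0.671) - 0
= -ln(0.671) = 0.399

0.399


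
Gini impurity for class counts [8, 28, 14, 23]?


Probabilities: [8/73, 28/73, 14/73, 23/73] ≈ [0.1096, 0.3836, 0.1918, 0.3151]
Σpᵢ² = (64 + 784 + 196 + 529)/73² = 1573/5329
Gini = 1 - Σpᵢ² = 1 - 1573/5329 = 0.7048

0.7048


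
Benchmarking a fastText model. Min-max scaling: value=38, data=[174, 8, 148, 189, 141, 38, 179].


min=8, max=189
(38-8)/(189-8) = 30/181 = 0.1657

0.1657


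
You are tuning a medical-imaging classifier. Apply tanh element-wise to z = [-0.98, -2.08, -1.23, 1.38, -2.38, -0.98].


tanh(-0.98) = -0.7531
tanh(-2.08) = -0.9693
tanh(-1.23) = -0.8426
tanh(1.38) = 0.881
tanh(-2.38) = -0.983
tanh(-0.98) = -0.7531
result = [-0.7531, -0.9693, -0.8426, 0.881, -0.983, -0.7531]

[-0.7531, -0.9693, -0.8426, 0.881, -0.983, -0.7531]


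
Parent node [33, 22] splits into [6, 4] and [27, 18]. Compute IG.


Parent = [33, 22], H_parent = 0.971
H_left = 0.971 (n=10), H_right = 0.971 (n=45)
H_children = (10/55)·0.971 + (45/55)·0.971 = 0.971
IG = 0.971 - 0.971 = 0.0

0.0


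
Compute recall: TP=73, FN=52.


Recall = TP/(TP+FN)
= 73/(73+52)
= 73/125 = 58.4%

58.4%


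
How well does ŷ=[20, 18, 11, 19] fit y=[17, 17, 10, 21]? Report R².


ȳ = 16.25
SS_res = Σ(y-ŷ)² = 15
SS_tot = Σ(y-ȳ)² = 62.75
R² = 1 - SS_res/SS_tot = 1 - 0.239 = 0.761

0.761


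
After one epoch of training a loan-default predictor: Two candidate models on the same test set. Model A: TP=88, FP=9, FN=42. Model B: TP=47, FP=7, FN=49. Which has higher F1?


Model A: P=88/97=0.9072, R=88/130=0.6769, F1=2PR/(P+R)=2TP/(2TP+FP+FN)=176/227=0.7753
Model B: P=47/54=0.8704, R=47/96=0.4896, F1=2PR/(P+R)=2TP/(2TP+FP+FN)=94/150=0.6267
0.7753 > 0.6267 → Model A

Model A


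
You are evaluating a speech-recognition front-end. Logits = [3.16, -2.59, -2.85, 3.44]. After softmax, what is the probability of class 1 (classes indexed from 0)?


Exponentials: e^3.16=23.5706, e^-2.59=0.075, e^-2.85=0.0578, e^3.44=31.187
Sum = 54.8904
Softmax = [0.4294, 0.0014, 0.0011, 0.5682]
p[1] = 0.075/54.8904 = 0.0014

0.0014


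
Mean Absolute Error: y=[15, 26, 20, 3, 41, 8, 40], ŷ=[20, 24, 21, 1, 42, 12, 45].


Absolute errors: |15-20|=5, |26-24|=2, |20-21|=1, |3-1|=2, |41-42|=1, |8-12|=4, |40-45|=5
Sum = 20
MAE = 20/7 = 20/7

20/7


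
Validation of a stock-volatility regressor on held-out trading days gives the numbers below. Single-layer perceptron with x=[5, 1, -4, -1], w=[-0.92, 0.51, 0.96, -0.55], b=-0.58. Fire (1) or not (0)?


z = (5)·(-0.92) + (1)·(0.51) + (-4)·(0.96) + (-1)·(-0.55) - 0.58
  = -7.96
step(z) = 0 (z<0)

0


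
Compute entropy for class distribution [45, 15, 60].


Probabilities: [45/120, 15/120, 60/120] ≈ [0.375, 0.125, 0.5]
H = -((45/120)·log₂(45/120) + (15/120)·log₂(15/120) + (60/120)·log₂(60/120))
  = 1.4056 bits

1.4056 bits


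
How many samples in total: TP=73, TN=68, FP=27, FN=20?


Total = TP + TN + FP + FN
= 73 + 68 + 27 + 20
= 188
(Predicted positive: 100, predicted negative: 88)

188


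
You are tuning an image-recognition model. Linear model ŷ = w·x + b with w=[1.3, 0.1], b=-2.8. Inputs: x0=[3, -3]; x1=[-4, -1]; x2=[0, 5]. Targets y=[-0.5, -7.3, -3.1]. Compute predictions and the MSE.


ŷ0 = (1.3)·(3) + (0.1)·(-3) - 2.8 = 0.8
ŷ1 = (1.3)·(-4) + (0.1)·(-1) - 2.8 = -8.1
ŷ2 = (1.3)·(0) + (0.1)·(5) - 2.8 = -2.3
errors² = [1.69, 0.64, 0.64]
MSE = 2.9700/3 = 0.99

0.99


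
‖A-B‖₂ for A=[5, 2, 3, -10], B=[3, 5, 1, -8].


d = √((5-3)² + (2-5)² + (3-1)² + (-10+ 8)²)
  = √(4 + 9 + 4 + 4)
  = √21 = 4.5826

4.5826


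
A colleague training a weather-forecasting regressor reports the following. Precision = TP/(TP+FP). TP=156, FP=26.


Precision = TP/(TP+FP)
= 156/(156+26)
= 156/182 = 85.71%

85.71%


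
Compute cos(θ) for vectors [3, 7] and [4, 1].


A·B = 3·4 + 7·1 = 19
‖A‖ = √58 = 7.6158, ‖B‖ = √17 = 4.1231
cos = 19/(√58·√17) = 19/√986 = 0.6051

0.6051


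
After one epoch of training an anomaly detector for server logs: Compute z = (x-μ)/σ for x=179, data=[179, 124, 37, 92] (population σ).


μ = 108, σ = 51.4636
z = (179 - 108)/51.4636 = 1.3796

1.3796


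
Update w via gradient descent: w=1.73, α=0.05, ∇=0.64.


w_new = w - α·∇
= 1.73 - 0.05·0.64
= 1.73 - 0.032
= 1.698

1.698


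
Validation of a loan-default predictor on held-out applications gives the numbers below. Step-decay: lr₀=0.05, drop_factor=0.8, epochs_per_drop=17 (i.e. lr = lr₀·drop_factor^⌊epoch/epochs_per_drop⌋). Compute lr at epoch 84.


n_drops = ⌊84/17⌋ = 4
lr = 0.05·0.8^4 = 0.05·0.4096 = 0.02048

0.02048


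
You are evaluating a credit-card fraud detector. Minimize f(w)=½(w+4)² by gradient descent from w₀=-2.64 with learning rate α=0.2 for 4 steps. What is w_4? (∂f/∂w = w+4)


step 1: grad = -2.64+4 = 1.36; w = -2.64 - 0.2·(1.36) = -2.912
step 2: grad = -2.912+4 = 1.088; w = -2.912 - 0.2·(1.088) = -3.1296
step 3: grad = -3.1296+4 = 0.8704; w = -3.1296 - 0.2·(0.8704) = -3.30368
step 4: grad = -3.30368+4 = 0.69632; w = -3.30368 - 0.2·(0.69632) = -3.442944

-3.442944


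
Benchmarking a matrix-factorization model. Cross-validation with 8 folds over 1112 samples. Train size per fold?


Fold size = 1112/8 = 139
Training per fold = 1112 - 139 = 973

973


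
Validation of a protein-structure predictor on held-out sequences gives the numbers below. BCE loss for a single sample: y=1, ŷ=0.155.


BCE = -[y·ln(p) + (1-y)·ln(1-p)]
= -1·ln(0.155) - 0
= -ln(0.155) = 1.8643

1.8643


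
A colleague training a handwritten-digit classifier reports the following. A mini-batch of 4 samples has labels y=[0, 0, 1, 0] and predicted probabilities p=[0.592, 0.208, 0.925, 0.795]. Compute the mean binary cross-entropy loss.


L[0] = -ln(1-0.592) = -ln(0.408) = 0.8965
L[1] = -ln(1-0.208) = -ln(0.792) = 0.2332
L[2] = -ln(0.925) = 0.078
L[3] = -ln(1-0.795) = -ln(0.205) = 1.5847
mean = (0.8965 + 0.2332 + 0.078 + 1.5847)/4 = 0.6981

0.6981


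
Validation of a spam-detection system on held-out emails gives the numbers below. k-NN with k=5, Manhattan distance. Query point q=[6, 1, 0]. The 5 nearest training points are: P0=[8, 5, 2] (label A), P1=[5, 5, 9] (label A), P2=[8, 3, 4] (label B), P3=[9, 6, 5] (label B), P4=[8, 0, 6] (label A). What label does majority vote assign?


d(q,P0) = 8  (label A)
d(q,P1) = 14  (label A)
d(q,P2) = 8  (label B)
d(q,P3) = 13  (label B)
d(q,P4) = 9  (label A)
Votes: A=3, B=2
Majority → A

A


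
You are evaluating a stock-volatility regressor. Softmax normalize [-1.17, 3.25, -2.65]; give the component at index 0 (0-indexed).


Exponentials: e^-1.17=0.3104, e^3.25=25.7903, e^-2.65=0.0707
Sum = 26.1714
Softmax = [0.0119, 0.9854, 0.0027]
p[0] = 0.3104/26.1714 = 0.0119

0.0119


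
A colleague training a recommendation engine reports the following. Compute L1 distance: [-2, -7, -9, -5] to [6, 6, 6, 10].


d = |-2-6| + |-7-6| + |-9-6| + |-5-10|
  = 8 + 13 + 15 + 15
  = 51

51


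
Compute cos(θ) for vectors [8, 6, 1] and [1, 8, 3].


A·B = 8·1 + 6·8 + 1·3 = 59
‖A‖ = √101 = 10.0499, ‖B‖ = √74 = 8.6023
cos = 59/(√101·√74) = 59/√7474 = 0.6825

0.6825


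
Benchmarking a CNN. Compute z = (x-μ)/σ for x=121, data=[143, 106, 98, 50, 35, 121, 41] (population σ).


μ = 84.8571, σ = 39.5165
z = (121 - 84.8571)/39.5165 = 0.9146

0.9146


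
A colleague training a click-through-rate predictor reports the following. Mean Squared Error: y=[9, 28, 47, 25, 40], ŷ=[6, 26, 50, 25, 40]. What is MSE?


Squared errors: (9-6)²=9, (28-26)²=4, (47-50)²=9, (25-25)²=0, (40-40)²=0
Sum = 22
MSE = 22/5 = 22/5

22/5


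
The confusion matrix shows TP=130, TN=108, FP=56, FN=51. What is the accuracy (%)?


Accuracy = (TP+TN)/(TP+TN+FP+FN)
= (130+108)/(345)
= 238/345 = 68.99%

68.99%


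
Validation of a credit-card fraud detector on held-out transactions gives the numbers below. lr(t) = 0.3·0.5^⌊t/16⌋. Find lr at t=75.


n_drops = ⌊75/16⌋ = 4
lr = 0.3·0.5^4 = 0.3·0.0625 = 0.01875

0.01875


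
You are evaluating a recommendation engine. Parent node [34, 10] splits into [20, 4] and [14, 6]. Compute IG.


Parent = [34, 10], H_parent = 0.7732
H_left = 0.65 (n=24), H_right = 0.8813 (n=20)
H_children = (24/44)·0.65 + (20/44)·0.8813 = 0.7551
IG = 0.7732 - 0.7551 = 0.0181

0.0181


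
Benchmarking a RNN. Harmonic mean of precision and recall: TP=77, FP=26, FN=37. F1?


Precision = 77/103 = 0.7476
Recall = 77/114 = 0.6754
F1 = 2·P·R/(P+R) = 2·TP/(2·TP+FP+FN) = 154/(154+26+37) = 154/217 = 0.7097

0.7097


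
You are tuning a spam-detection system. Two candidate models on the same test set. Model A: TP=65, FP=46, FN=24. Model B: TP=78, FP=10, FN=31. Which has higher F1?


Model A: P=65/111=0.5856, R=65/89=0.7303, F1=2PR/(P+R)=2TP/(2TP+FP+FN)=130/200=0.65
Model B: P=78/88=0.8864, R=78/109=0.7156, F1=2PR/(P+R)=2TP/(2TP+FP+FN)=156/197=0.7919
0.65 < 0.7919 → Model B

Model B


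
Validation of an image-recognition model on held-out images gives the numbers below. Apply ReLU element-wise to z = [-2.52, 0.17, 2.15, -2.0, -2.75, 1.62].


ReLU(-2.52) = max(0, -2.52) = 0.0
ReLU(0.17) = max(0, 0.17) = 0.17
ReLU(2.15) = max(0, 2.15) = 2.15
ReLU(-2.0) = max(0, -2.0) = 0.0
ReLU(-2.75) = max(0, -2.75) = 0.0
ReLU(1.62) = max(0, 1.62) = 1.62
result = [0.0, 0.17, 2.15, 0.0, 0.0, 1.62]

[0.0, 0.17, 2.15, 0.0, 0.0, 1.62]


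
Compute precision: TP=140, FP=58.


Precision = TP/(TP+FP)
= 140/(140+58)
= 140/198 = 70.71%

70.71%


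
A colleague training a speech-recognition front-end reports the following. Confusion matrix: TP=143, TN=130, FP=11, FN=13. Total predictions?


Total = TP + TN + FP + FN
= 143 + 130 + 11 + 13
= 297
(Predicted positive: 154, predicted negative: 143)

297


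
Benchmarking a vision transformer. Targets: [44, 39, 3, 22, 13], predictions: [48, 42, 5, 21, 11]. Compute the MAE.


Absolute errors: |44-48|=4, |39-42|=3, |3-5|=2, |22-21|=1, |13-11|=2
Sum = 12
MAE = 12/5 = 12/5

12/5


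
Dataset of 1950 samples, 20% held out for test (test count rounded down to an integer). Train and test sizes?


Test = ⌊1950·20/100⌋ = 390
Train = 1950 - 390 = 1560

Train: 1560, Test: 390


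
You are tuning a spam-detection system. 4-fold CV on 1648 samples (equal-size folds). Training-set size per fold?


Fold size = 1648/4 = 412
Training per fold = 1648 - 412 = 1236

1236


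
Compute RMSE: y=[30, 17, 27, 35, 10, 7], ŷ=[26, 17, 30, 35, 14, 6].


MSE = 42/6 = 7
RMSE = √(42/6) = 2.6458

2.6458


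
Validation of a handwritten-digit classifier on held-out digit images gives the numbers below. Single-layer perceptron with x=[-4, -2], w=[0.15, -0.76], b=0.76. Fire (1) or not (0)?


z = (-4)·(0.15) + (-2)·(-0.76) + 0.76
  = 1.68
step(z) = 1 (z≥0)

1


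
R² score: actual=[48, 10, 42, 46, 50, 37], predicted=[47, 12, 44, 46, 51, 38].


ȳ = 38.8333
SS_res = Σ(y-ŷ)² = 11
SS_tot = Σ(y-ȳ)² = 1104.83
R² = 1 - SS_res/SS_tot = 1 - 0.01 = 0.99

0.99


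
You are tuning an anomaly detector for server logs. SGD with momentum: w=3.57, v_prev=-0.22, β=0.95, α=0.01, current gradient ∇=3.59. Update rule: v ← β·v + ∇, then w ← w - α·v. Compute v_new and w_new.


v_new = 0.95·-0.22 + 3.59 = -0.209 + 3.59 = 3.381
w_new = 3.57 - 0.01·3.381 = 3.57 - 0.03381 = 3.53619

v_new=3.381, w_new=3.53619


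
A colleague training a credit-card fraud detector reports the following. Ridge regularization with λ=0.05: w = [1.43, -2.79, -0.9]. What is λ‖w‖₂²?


‖w‖₂² = (1.43)² + (-2.79)² + (-0.9)²
     = 2.0449 + 7.7841 + 0.81
     = 10.639
λ·‖w‖₂² = 0.05·10.639 = 0.53195

0.53195


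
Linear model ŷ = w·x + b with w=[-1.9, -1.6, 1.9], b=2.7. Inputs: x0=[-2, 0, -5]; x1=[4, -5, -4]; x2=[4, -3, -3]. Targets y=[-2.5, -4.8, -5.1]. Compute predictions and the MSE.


ŷ0 = (-1.9)·(-2) + (-1.6)·(0) + (1.9)·(-5) + 2.7 = -3.0
ŷ1 = (-1.9)·(4) + (-1.6)·(-5) + (1.9)·(-4) + 2.7 = -4.5
ŷ2 = (-1.9)·(4) + (-1.6)·(-3) + (1.9)·(-3) + 2.7 = -5.8
errors² = [0.25, 0.09, 0.49]
MSE = 0.8300/3 = 0.2767

0.2767


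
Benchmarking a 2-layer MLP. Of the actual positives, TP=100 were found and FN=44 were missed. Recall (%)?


Recall = TP/(TP+FN)
= 100/(100+44)
= 100/144 = 69.44%

69.44%


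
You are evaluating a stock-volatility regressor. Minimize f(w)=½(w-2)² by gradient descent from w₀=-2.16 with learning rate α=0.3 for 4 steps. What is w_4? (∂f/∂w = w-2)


step 1: grad = -2.16-2 = -4.16; w = -2.16 - 0.3·(-4.16) = -0.912
step 2: grad = -0.912-2 = -2.912; w = -0.912 - 0.3·(-2.912) = -0.0384
step 3: grad = -0.0384-2 = -2.0384; w = -0.0384 - 0.3·(-2.0384) = 0.57312
step 4: grad = 0.57312-2 = -1.42688; w = 0.57312 - 0.3·(-1.42688) = 1.001184

1.001184


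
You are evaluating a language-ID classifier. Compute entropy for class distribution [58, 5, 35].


Probabilities: [58/98, 5/98, 35/98] ≈ [0.5918, 0.051, 0.3571]
H = -((58/98)·log₂(58/98) + (5/98)·log₂(5/98) + (35/98)·log₂(35/98))
  = 1.1974 bits

1.1974 bits


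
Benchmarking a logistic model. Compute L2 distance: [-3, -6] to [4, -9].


d = √((-3-4)² + (-6+ 9)²)
  = √(49 + 9)
  = √58 = 7.6158

7.6158


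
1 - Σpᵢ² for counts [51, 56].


Probabilities: [51/107, 56/107] ≈ [0.4766, 0.5234]
Σpᵢ² = (2601 + 3136)/107² = 5737/11449
Gini = 1 - Σpᵢ² = 1 - 5737/11449 = 0.4989

0.4989


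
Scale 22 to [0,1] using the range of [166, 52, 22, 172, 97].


min=22, max=172
(22-22)/(172-22) = 0/150 = 0.0

0.0


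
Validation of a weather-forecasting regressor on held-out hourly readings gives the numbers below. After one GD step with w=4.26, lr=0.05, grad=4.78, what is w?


w_new = w - α·∇
= 4.26 - 0.05·4.78
= 4.26 - 0.239
= 4.021

4.021


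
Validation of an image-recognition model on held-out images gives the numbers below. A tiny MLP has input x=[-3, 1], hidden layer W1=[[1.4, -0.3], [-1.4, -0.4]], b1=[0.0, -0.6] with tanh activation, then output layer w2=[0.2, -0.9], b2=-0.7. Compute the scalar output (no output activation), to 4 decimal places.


z1[0] = (1.4)·(-3) + (-0.3)·(1) + 0.0 = -4.5
z1[1] = (-1.4)·(-3) + (-0.4)·(1) - 0.6 = 3.2
h = tanh(z1) = [-0.9998, 0.9967]
output = (0.2)·(-0.9998) + (-0.9)·(0.9967) - 0.7 = -1.797

-1.797


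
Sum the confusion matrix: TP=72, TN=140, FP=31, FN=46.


Total = TP + TN + FP + FN
= 72 + 140 + 31 + 46
= 289
(Predicted positive: 103, predicted negative: 186)

289


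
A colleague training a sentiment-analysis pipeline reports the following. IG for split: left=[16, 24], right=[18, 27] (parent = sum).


Parent = [34, 51], H_parent = 0.971
H_left = 0.971 (n=40), H_right = 0.971 (n=45)
H_children = (40/85)·0.971 + (45/85)·0.971 = 0.971
IG = 0.971 - 0.971 = 0.0

0.0


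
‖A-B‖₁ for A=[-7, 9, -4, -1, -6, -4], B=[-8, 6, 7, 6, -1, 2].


d = |-7+ 8| + |9-6| + |-4-7| + |-1-6| + |-6+ 1| + |-4-2|
  = 1 + 3 + 11 + 7 + 5 + 6
  = 33

33


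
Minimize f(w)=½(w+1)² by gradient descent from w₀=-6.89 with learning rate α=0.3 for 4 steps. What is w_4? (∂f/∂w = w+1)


step 1: grad = -6.89+1 = -5.89; w = -6.89 - 0.3·(-5.89) = -5.123
step 2: grad = -5.123+1 = -4.123; w = -5.123 - 0.3·(-4.123) = -3.8861
step 3: grad = -3.8861+1 = -2.8861; w = -3.8861 - 0.3·(-2.8861) = -3.02027
step 4: grad = -3.02027+1 = -2.02027; w = -3.02027 - 0.3·(-2.02027) = -2.414189

-2.414189


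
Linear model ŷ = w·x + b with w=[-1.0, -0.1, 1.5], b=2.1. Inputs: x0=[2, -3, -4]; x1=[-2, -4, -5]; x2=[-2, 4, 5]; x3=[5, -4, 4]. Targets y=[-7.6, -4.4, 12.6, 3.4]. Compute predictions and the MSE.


ŷ0 = (-1.0)·(2) + (-0.1)·(-3) + (1.5)·(-4) + 2.1 = -5.6
ŷ1 = (-1.0)·(-2) + (-0.1)·(-4) + (1.5)·(-5) + 2.1 = -3.0
ŷ2 = (-1.0)·(-2) + (-0.1)·(4) + (1.5)·(5) + 2.1 = 11.2
ŷ3 = (-1.0)·(5) + (-0.1)·(-4) + (1.5)·(4) + 2.1 = 3.5
errors² = [4.0, 1.96, 1.96, 0.01]
MSE = 7.9300/4 = 1.9825

1.9825


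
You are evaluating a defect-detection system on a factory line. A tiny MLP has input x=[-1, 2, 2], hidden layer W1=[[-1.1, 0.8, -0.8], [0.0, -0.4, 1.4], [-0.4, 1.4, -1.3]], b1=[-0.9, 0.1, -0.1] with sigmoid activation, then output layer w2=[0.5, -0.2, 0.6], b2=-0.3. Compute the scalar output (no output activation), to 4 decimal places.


z1[0] = (-1.1)·(-1) + (0.8)·(2) + (-0.8)·(2) - 0.9 = 0.2
z1[1] = (0.0)·(-1) + (-0.4)·(2) + (1.4)·(2) + 0.1 = 2.1
z1[2] = (-0.4)·(-1) + (1.4)·(2) + (-1.3)·(2) - 0.1 = 0.5
h = sigmoid(z1) = [0.5498, 0.8909, 0.6225]
output = (0.5)·(0.5498) + (-0.2)·(0.8909) + (0.6)·(0.6225) - 0.3 = 0.1702

0.1702


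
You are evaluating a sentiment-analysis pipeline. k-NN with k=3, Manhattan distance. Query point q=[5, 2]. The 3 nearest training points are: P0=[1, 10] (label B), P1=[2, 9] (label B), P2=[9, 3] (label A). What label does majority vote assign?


d(q,P0) = 12  (label B)
d(q,P1) = 10  (label B)
d(q,P2) = 5  (label A)
Votes: A=1, B=2
Majority → B

B


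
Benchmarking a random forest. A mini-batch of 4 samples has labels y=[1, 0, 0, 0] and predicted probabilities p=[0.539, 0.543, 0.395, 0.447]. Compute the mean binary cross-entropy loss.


L[0] = -ln(0.539) = 0.618
L[1] = -ln(1-0.543) = -ln(0.457) = 0.7831
L[2] = -ln(1-0.395) = -ln(0.605) = 0.5025
L[3] = -ln(1-0.447) = -ln(0.553) = 0.5924
mean = (0.618 + 0.7831 + 0.5025 + 0.5924)/4 = 0.624

0.624


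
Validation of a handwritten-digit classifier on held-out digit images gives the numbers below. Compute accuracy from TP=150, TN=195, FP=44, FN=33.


Accuracy = (TP+TN)/(TP+TN+FP+FN)
= (150+195)/(422)
= 345/422 = 81.75%

81.75%


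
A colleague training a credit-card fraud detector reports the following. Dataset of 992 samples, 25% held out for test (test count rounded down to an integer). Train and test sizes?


Test = ⌊992·25/100⌋ = 248
Train = 992 - 248 = 744

Train: 744, Test: 248


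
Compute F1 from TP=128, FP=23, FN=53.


Precision = 128/151 = 0.8477
Recall = 128/181 = 0.7072
F1 = 2·P·R/(P+R) = 2·TP/(2·TP+FP+FN) = 256/(256+23+53) = 256/332 = 0.7711

0.7711


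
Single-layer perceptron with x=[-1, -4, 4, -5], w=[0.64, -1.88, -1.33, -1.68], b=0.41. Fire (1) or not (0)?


z = (-1)·(0.64) + (-4)·(-1.88) + (4)·(-1.33) + (-5)·(-1.68) + 0.41
  = 10.37
step(z) = 1 (z≥0)

1


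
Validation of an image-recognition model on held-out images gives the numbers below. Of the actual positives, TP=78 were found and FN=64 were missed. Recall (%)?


Recall = TP/(TP+FN)
= 78/(78+64)
= 78/142 = 54.93%

54.93%


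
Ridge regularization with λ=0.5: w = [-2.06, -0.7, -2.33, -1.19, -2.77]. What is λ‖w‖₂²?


‖w‖₂² = (-2.06)² + (-0.7)² + (-2.33)² + (-1.19)² + (-2.77)²
     = 4.2436 + 0.49 + 5.4289 + 1.4161 + 7.6729
     = 19.2515
λ·‖w‖₂² = 0.5·19.2515 = 9.62575

9.62575


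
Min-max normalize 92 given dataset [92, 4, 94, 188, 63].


min=4, max=188
(92-4)/(188-4) = 88/184 = 0.4783

0.4783


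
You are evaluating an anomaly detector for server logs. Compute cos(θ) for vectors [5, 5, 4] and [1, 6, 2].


A·B = 5·1 + 5·6 + 4·2 = 43
‖A‖ = √66 = 8.124, ‖B‖ = √41 = 6.4031
cos = 43/(√66·√41) = 43/√2706 = 0.8266

0.8266


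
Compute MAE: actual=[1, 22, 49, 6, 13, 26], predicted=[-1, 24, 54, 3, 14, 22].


Absolute errors: |1+ 1|=2, |22-24|=2, |49-54|=5, |6-3|=3, |13-14|=1, |26-22|=4
Sum = 17
MAE = 17/6 = 17/6

17/6
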